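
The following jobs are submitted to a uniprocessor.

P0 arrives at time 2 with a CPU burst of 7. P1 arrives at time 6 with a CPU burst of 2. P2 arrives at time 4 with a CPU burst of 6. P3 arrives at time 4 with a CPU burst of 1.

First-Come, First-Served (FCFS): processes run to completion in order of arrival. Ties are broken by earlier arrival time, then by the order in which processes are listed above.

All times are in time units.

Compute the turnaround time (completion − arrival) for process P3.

12

Schedule: | idle 0-2 | P0 2-9 | P2 9-15 | P3 15-16 | P1 16-18 |
Completion: P0=9  P1=18  P2=15  P3=16
Turnaround (C−A): P0=7  P1=12  P2=11  P3=12
Turnaround(P3) = completion − arrival = 16 − 4 = 12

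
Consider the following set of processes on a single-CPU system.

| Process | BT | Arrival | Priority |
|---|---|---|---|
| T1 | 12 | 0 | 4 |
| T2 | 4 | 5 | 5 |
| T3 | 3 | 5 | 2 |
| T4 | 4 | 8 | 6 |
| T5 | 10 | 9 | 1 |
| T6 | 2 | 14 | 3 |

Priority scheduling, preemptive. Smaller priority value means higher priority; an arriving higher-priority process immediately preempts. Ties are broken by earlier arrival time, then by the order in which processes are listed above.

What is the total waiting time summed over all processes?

Timeline: | T1 0-5 | T3 5-8 | T1 8-9 | T5 9-19 | T6 19-21 | T1 21-27 | T2 27-31 | T4 31-35 |
Completion: T1=27  T2=31  T3=8  T4=35  T5=19  T6=21
Turnaround (C−A): T1=27  T2=26  T3=3  T4=27  T5=10  T6=7
Waiting = turnaround − burst: T1=15, T2=22, T3=0, T4=23, T5=0, T6=5
Total waiting = 15 + 22 + 0 + 23 + 0 + 5 = 65

65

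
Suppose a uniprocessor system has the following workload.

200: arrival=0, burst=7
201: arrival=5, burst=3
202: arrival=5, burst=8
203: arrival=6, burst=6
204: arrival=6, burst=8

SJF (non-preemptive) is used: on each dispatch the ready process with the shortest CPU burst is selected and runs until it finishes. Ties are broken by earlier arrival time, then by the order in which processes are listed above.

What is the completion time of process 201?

Timeline: | 200 0-7 | 201 7-10 | 203 10-16 | 202 16-24 | 204 24-32 |
Completion: 200=7  201=10  202=24  203=16  204=32

10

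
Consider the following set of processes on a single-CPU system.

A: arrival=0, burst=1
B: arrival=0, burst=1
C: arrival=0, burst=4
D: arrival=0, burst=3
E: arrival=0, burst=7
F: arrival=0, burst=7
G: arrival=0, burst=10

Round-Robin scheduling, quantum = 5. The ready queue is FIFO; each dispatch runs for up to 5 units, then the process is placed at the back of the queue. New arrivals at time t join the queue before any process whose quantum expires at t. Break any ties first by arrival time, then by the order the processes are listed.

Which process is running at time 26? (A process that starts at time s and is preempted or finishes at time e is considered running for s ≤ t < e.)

Schedule: | A 0-1 | B 1-2 | C 2-6 | D 6-9 | E 9-14 | F 14-19 | G 19-24 | E 24-26 | F 26-28 | G 28-33 |
Completion: A=1  B=2  C=6  D=9  E=26  F=28  G=33
Turnaround (C−A): A=1  B=2  C=6  D=9  E=26  F=28  G=33

F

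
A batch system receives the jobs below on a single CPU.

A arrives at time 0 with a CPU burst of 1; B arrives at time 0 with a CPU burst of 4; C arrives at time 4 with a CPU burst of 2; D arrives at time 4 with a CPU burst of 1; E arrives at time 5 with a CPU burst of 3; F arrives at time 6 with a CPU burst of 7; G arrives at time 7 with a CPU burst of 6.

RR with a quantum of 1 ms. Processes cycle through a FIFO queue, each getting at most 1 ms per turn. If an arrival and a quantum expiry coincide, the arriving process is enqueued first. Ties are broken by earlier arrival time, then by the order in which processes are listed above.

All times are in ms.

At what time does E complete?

Gantt: | A 0-1 | B 1-4 | C 4-5 | D 5-6 | B 6-7 | E 7-8 | C 8-9 | F 9-10 | G 10-11 | E 11-12 | F 12-13 | G 13-14 | E 14-15 | F 15-16 | G 16-17 | F 17-18 | G 18-19 | F 19-20 | G 20-21 | F 21-22 | G 22-23 | F 23-24 |
Completion: A=1  B=7  C=9  D=6  E=15  F=24  G=23
Turnaround (C−A): A=1  B=7  C=5  D=2  E=10  F=18  G=16

15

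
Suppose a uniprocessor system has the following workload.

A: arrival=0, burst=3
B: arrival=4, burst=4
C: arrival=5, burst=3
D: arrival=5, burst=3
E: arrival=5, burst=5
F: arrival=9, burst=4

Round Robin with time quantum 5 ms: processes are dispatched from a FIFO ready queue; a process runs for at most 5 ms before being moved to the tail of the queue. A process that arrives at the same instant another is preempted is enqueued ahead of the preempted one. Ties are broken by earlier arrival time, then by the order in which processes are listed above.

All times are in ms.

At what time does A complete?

Schedule: | A 0-3 | idle 3-4 | B 4-8 | C 8-11 | D 11-14 | E 14-19 | F 19-23 |
Completion: A=3  B=8  C=11  D=14  E=19  F=23
Turnaround (C−A): A=3  B=4  C=6  D=9  E=14  F=14

3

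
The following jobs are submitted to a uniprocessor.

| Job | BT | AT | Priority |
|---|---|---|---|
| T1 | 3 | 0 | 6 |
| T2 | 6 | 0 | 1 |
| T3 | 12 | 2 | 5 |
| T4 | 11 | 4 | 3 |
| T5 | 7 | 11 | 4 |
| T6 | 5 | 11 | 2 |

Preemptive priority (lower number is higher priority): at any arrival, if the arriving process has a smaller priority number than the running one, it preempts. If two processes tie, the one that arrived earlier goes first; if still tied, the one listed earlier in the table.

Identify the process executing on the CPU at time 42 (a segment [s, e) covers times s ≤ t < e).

T1

Schedule: | T2 0-6 | T4 6-11 | T6 11-16 | T4 16-22 | T5 22-29 | T3 29-41 | T1 41-44 |
Completion: T1=44  T2=6  T3=41  T4=22  T5=29  T6=16
Turnaround (C−A): T1=44  T2=6  T3=39  T4=18  T5=18  T6=5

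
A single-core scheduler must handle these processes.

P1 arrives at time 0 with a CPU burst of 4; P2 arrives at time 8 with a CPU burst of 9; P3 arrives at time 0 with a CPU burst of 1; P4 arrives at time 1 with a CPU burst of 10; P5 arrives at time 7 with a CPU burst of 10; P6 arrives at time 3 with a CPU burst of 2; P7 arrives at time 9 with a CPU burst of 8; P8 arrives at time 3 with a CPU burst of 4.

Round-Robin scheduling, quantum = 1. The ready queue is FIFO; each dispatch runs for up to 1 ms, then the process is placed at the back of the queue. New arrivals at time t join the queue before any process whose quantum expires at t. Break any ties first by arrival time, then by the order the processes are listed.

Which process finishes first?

P3

Timeline: | P1 0-1 | P3 1-2 | P4 2-3 | P1 3-4 | P6 4-5 | P8 5-6 | P4 6-7 | P1 7-8 | P6 8-9 | P8 9-10 | P5 10-11 | P4 11-12 | P2 12-13 | P1 13-14 | P7 14-15 | P8 15-16 | P5 16-17 | P4 17-18 | P2 18-19 | P7 19-20 | P8 20-21 | P5 21-22 | P4 22-23 | P2 23-24 | P7 24-25 | P5 25-26 | P4 26-27 | P2 27-28 | P7 28-29 | P5 29-30 | P4 30-31 | P2 31-32 | P7 32-33 | P5 33-34 | P4 34-35 | P2 35-36 | P7 36-37 | P5 37-38 | P4 38-39 | P2 39-40 | P7 40-41 | P5 41-42 | P4 42-43 | P2 43-44 | P7 44-45 | P5 45-46 | P2 46-47 | P5 47-48 |
Completion: P1=14  P2=47  P3=2  P4=43  P5=48  P6=9  P7=45  P8=21
Finish order: P3 → P6 → P1 → P8 → P4 → P7 → P2 → P5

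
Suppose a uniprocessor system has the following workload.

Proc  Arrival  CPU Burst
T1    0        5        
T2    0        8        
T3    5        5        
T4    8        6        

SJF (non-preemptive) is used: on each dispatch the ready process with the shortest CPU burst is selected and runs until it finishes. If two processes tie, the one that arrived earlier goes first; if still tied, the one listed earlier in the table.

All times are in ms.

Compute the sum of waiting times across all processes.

Schedule: | T1 0-5 | T3 5-10 | T4 10-16 | T2 16-24 |
Completion: T1=5  T2=24  T3=10  T4=16
Turnaround (C−A): T1=5  T2=24  T3=5  T4=8
Waiting = turnaround − burst: T1=0, T2=16, T3=0, T4=2
Total waiting = 0 + 16 + 0 + 2 = 18

18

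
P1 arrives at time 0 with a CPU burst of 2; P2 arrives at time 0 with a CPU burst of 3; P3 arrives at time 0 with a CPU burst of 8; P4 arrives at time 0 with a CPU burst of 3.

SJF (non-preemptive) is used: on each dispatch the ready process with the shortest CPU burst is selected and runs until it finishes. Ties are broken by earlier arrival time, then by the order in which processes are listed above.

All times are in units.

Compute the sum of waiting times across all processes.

15

Timeline: | P1 0-2 | P2 2-5 | P4 5-8 | P3 8-16 |
Completion: P1=2  P2=5  P3=16  P4=8
Waiting = turnaround − burst: P1=0, P2=2, P3=8, P4=5
Total waiting = 0 + 2 + 8 + 5 = 15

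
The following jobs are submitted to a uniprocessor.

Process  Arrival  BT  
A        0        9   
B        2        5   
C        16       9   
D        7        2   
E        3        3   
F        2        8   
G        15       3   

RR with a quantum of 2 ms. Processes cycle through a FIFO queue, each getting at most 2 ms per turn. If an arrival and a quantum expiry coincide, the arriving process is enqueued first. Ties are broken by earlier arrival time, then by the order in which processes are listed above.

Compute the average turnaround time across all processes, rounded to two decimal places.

Schedule: | A 0-2 | B 2-4 | F 4-6 | A 6-8 | E 8-10 | B 10-12 | F 12-14 | D 14-16 | A 16-18 | E 18-19 | B 19-20 | F 20-22 | G 22-24 | C 24-26 | A 26-28 | F 28-30 | G 30-31 | C 31-33 | A 33-34 | C 34-39 |
Completion: A=34  B=20  C=39  D=16  E=19  F=30  G=31
Turnaround (C−A): A=34  B=18  C=23  D=9  E=16  F=28  G=16
Turnaround times: A=34, B=18, C=23, D=9, E=16, F=28, G=16
Average turnaround = (34+18+23+9+16+28+16) / 7 = 144/7 = 20.57

20.57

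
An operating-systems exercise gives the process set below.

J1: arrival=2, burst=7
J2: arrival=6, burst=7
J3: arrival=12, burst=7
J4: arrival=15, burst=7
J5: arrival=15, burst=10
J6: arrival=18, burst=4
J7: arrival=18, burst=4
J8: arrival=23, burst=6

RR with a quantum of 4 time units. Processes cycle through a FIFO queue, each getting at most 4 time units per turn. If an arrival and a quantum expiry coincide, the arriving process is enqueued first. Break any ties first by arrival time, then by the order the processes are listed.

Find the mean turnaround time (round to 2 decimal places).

Schedule: | idle 0-2 | J1 2-6 | J2 6-10 | J1 10-13 | J2 13-16 | J3 16-20 | J4 20-24 | J5 24-28 | J6 28-32 | J7 32-36 | J3 36-39 | J8 39-43 | J4 43-46 | J5 46-50 | J8 50-52 | J5 52-54 |
Completion: J1=13  J2=16  J3=39  J4=46  J5=54  J6=32  J7=36  J8=52
Turnaround times: J1=11, J2=10, J3=27, J4=31, J5=39, J6=14, J7=18, J8=29
Average turnaround = (11+10+27+31+39+14+18+29) / 8 = 179/8 = 22.38

22.38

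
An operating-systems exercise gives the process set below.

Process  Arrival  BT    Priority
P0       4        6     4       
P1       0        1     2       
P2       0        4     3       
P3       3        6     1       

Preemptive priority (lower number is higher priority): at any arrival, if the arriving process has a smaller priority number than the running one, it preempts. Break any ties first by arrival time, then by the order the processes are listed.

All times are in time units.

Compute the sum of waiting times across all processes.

14

Timeline: | P1 0-1 | P2 1-3 | P3 3-9 | P2 9-11 | P0 11-17 |
Completion: P0=17  P1=1  P2=11  P3=9
Turnaround (C−A): P0=13  P1=1  P2=11  P3=6
Waiting = turnaround − burst: P0=7, P1=0, P2=7, P3=0
Total waiting = 7 + 0 + 7 + 0 = 14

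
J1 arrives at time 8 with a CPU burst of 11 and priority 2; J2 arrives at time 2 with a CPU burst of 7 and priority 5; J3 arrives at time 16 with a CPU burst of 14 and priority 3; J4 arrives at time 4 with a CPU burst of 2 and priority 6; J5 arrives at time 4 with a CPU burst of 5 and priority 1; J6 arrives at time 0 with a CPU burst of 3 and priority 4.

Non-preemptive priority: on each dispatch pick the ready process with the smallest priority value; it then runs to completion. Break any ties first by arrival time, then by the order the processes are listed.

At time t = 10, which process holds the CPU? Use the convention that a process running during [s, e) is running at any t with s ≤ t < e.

Gantt: | J6 0-3 | J2 3-10 | J5 10-15 | J1 15-26 | J3 26-40 | J4 40-42 |
Completion: J1=26  J2=10  J3=40  J4=42  J5=15  J6=3
Turnaround (C−A): J1=18  J2=8  J3=24  J4=38  J5=11  J6=3

J5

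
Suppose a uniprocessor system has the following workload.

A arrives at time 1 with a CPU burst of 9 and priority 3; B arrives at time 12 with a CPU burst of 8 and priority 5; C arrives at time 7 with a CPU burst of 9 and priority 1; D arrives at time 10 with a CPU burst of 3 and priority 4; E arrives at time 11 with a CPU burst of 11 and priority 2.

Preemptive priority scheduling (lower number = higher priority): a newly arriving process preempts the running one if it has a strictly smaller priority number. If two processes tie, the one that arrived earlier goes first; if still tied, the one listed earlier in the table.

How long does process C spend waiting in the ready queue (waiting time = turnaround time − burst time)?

0

Timeline: | idle 0-1 | A 1-7 | C 7-16 | E 16-27 | A 27-30 | D 30-33 | B 33-41 |
Completion: A=30  B=41  C=16  D=33  E=27
Turnaround (C−A): A=29  B=29  C=9  D=23  E=16
Waiting(C) = turnaround − burst = 9 − 9 = 0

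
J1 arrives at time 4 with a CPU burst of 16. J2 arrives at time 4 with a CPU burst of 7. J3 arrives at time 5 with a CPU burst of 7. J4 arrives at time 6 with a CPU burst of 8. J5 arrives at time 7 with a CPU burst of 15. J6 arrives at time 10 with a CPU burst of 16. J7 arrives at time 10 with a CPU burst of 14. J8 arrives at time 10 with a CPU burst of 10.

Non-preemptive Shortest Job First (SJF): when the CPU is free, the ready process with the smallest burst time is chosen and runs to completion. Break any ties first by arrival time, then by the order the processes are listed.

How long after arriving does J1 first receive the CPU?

61

Timeline: | idle 0-4 | J2 4-11 | J3 11-18 | J4 18-26 | J8 26-36 | J7 36-50 | J5 50-65 | J1 65-81 | J6 81-97 |
Completion: J1=81  J2=11  J3=18  J4=26  J5=65  J6=97  J7=50  J8=36
Response(J1) = first start − arrival = 65 − 4 = 61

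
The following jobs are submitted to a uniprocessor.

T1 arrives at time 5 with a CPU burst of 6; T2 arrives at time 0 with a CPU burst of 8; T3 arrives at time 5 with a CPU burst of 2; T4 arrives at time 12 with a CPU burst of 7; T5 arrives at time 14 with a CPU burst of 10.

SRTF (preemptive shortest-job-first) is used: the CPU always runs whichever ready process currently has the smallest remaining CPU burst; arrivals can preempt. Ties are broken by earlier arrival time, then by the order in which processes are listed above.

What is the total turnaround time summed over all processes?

53

Gantt: | T2 0-5 | T3 5-7 | T2 7-10 | T1 10-16 | T4 16-23 | T5 23-33 |
Completion: T1=16  T2=10  T3=7  T4=23  T5=33
Turnaround = completion − arrival: T1=11, T2=10, T3=2, T4=11, T5=19
Total turnaround = 11 + 10 + 2 + 11 + 19 = 53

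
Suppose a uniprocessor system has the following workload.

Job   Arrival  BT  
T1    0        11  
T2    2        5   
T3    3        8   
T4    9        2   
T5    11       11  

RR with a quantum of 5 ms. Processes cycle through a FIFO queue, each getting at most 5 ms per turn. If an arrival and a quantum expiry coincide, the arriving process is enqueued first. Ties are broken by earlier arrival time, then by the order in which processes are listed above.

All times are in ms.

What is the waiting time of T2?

3

Gantt: | T1 0-5 | T2 5-10 | T3 10-15 | T1 15-20 | T4 20-22 | T5 22-27 | T3 27-30 | T1 30-31 | T5 31-37 |
Completion: T1=31  T2=10  T3=30  T4=22  T5=37
Turnaround (C−A): T1=31  T2=8  T3=27  T4=13  T5=26
Waiting(T2) = turnaround − burst = 8 − 5 = 3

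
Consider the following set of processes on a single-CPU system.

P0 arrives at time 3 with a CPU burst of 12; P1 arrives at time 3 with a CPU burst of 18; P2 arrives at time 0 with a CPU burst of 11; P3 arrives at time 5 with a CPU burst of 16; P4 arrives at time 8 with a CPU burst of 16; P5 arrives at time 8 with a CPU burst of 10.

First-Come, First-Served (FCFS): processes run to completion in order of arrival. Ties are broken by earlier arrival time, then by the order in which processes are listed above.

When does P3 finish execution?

57

Schedule: | P2 0-11 | P0 11-23 | P1 23-41 | P3 41-57 | P4 57-73 | P5 73-83 |
Completion: P0=23  P1=41  P2=11  P3=57  P4=73  P5=83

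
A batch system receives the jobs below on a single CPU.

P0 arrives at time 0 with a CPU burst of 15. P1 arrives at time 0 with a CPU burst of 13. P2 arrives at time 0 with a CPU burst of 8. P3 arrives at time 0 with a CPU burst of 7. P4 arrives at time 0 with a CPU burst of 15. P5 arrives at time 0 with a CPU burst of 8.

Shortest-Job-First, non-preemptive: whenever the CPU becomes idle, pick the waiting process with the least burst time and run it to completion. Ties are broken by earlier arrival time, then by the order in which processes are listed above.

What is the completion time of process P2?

Schedule: | P3 0-7 | P2 7-15 | P5 15-23 | P1 23-36 | P0 36-51 | P4 51-66 |
Completion: P0=51  P1=36  P2=15  P3=7  P4=66  P5=23

15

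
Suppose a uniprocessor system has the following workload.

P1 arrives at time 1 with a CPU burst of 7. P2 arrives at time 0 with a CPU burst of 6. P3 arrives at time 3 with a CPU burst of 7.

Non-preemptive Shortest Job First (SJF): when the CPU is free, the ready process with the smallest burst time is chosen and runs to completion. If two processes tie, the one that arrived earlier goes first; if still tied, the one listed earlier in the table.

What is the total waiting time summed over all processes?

Timeline: | P2 0-6 | P1 6-13 | P3 13-20 |
Completion: P1=13  P2=6  P3=20
Waiting = turnaround − burst: P1=5, P2=0, P3=10
Total waiting = 5 + 0 + 10 = 15

15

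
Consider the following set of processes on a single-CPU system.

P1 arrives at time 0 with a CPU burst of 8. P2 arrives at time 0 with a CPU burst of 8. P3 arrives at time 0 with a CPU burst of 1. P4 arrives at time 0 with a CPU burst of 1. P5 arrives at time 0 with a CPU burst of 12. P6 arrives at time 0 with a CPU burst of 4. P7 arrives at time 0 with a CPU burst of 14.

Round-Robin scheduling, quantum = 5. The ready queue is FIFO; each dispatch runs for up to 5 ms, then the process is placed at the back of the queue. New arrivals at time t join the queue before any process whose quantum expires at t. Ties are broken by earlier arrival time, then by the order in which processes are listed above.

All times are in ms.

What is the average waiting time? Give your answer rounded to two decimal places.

Schedule: | P1 0-5 | P2 5-10 | P3 10-11 | P4 11-12 | P5 12-17 | P6 17-21 | P7 21-26 | P1 26-29 | P2 29-32 | P5 32-37 | P7 37-42 | P5 42-44 | P7 44-48 |
Completion: P1=29  P2=32  P3=11  P4=12  P5=44  P6=21  P7=48
Turnaround (C−A): P1=29  P2=32  P3=11  P4=12  P5=44  P6=21  P7=48
Waiting times: P1=21, P2=24, P3=10, P4=11, P5=32, P6=17, P7=34
Average waiting = (21+24+10+11+32+17+34) / 7 = 149/7 = 21.29

21.29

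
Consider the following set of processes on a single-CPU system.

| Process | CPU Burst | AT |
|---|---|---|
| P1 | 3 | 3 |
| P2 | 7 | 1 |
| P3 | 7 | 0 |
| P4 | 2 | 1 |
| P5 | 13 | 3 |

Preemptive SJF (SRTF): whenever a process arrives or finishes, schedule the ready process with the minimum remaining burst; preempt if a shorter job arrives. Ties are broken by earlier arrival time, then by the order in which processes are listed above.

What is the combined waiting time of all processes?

32

Timeline: | P3 0-1 | P4 1-3 | P1 3-6 | P3 6-12 | P2 12-19 | P5 19-32 |
Completion: P1=6  P2=19  P3=12  P4=3  P5=32
Turnaround (C−A): P1=3  P2=18  P3=12  P4=2  P5=29
Waiting = turnaround − burst: P1=0, P2=11, P3=5, P4=0, P5=16
Total waiting = 0 + 11 + 5 + 0 + 16 = 32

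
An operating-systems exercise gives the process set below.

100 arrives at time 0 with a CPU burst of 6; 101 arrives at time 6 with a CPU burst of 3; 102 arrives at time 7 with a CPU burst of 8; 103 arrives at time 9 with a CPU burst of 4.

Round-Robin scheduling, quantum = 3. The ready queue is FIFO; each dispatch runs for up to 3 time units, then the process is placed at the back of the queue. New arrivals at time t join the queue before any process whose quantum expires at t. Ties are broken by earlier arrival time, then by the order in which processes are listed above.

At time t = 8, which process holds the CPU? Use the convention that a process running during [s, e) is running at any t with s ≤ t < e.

Gantt: | 100 0-6 | 101 6-9 | 102 9-12 | 103 12-15 | 102 15-18 | 103 18-19 | 102 19-21 |
Completion: 100=6  101=9  102=21  103=19

101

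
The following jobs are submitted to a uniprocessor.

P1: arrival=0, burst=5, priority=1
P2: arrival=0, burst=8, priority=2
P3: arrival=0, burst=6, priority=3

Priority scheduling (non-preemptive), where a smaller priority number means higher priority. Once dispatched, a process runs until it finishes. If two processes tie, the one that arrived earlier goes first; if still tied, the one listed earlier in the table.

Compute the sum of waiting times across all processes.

Gantt: | P1 0-5 | P2 5-13 | P3 13-19 |
Completion: P1=5  P2=13  P3=19
Turnaround (C−A): P1=5  P2=13  P3=19
Waiting = turnaround − burst: P1=0, P2=5, P3=13
Total waiting = 0 + 5 + 13 = 18

18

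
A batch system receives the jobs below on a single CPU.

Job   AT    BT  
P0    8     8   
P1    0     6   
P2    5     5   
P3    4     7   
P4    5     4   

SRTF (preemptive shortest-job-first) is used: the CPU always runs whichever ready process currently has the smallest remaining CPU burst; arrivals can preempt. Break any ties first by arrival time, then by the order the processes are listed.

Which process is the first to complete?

P1

Timeline: | P1 0-6 | P4 6-10 | P2 10-15 | P3 15-22 | P0 22-30 |
Completion: P0=30  P1=6  P2=15  P3=22  P4=10
Turnaround (C−A): P0=22  P1=6  P2=10  P3=18  P4=5
Finish order: P1 → P4 → P2 → P3 → P0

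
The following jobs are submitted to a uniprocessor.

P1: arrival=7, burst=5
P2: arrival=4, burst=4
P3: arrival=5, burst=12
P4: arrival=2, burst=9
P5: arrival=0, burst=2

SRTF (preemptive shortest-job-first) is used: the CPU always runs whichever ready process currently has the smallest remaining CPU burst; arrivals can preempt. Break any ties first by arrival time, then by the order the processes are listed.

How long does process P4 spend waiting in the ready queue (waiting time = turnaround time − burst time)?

9

Gantt: | P5 0-2 | P4 2-4 | P2 4-8 | P1 8-13 | P4 13-20 | P3 20-32 |
Completion: P1=13  P2=8  P3=32  P4=20  P5=2
Turnaround (C−A): P1=6  P2=4  P3=27  P4=18  P5=2
Waiting(P4) = turnaround − burst = 18 − 9 = 9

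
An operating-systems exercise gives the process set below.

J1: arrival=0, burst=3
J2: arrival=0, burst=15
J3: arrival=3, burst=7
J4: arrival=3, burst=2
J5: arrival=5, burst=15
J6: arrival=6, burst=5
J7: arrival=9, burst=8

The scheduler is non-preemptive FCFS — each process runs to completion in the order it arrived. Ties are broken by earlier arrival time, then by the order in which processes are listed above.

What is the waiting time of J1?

0

Schedule: | J1 0-3 | J2 3-18 | J3 18-25 | J4 25-27 | J5 27-42 | J6 42-47 | J7 47-55 |
Completion: J1=3  J2=18  J3=25  J4=27  J5=42  J6=47  J7=55
Turnaround (C−A): J1=3  J2=18  J3=22  J4=24  J5=37  J6=41  J7=46
Waiting(J1) = turnaround − burst = 3 − 3 = 0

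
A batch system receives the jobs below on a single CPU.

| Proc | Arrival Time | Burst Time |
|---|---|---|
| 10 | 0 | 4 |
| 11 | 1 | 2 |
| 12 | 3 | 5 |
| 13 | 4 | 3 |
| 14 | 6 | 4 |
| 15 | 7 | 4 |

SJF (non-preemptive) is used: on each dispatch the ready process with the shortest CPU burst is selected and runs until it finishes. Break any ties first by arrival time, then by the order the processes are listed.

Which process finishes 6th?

Gantt: | 10 0-4 | 11 4-6 | 13 6-9 | 14 9-13 | 15 13-17 | 12 17-22 |
Completion: 10=4  11=6  12=22  13=9  14=13  15=17
Turnaround (C−A): 10=4  11=5  12=19  13=5  14=7  15=10
Finish order: 10 → 11 → 13 → 14 → 15 → 12

12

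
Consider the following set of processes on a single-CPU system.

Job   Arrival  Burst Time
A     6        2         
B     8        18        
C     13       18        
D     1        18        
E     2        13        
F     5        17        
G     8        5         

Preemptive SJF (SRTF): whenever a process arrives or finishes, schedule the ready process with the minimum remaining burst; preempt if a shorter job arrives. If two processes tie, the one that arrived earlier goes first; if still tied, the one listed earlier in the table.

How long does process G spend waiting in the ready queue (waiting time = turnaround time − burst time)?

0

Timeline: | idle 0-1 | D 1-2 | E 2-6 | A 6-8 | G 8-13 | E 13-22 | D 22-39 | F 39-56 | B 56-74 | C 74-92 |
Completion: A=8  B=74  C=92  D=39  E=22  F=56  G=13
Turnaround (C−A): A=2  B=66  C=79  D=38  E=20  F=51  G=5
Waiting(G) = turnaround − burst = 5 − 5 = 0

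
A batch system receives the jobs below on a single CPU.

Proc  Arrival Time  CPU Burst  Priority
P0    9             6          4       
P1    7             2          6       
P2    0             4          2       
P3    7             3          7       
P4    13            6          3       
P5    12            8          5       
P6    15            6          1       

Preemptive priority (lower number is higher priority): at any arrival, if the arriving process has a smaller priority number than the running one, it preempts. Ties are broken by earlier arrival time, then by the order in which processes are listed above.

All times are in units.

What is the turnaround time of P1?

Schedule: | P2 0-4 | idle 4-7 | P1 7-9 | P0 9-13 | P4 13-15 | P6 15-21 | P4 21-25 | P0 25-27 | P5 27-35 | P3 35-38 |
Completion: P0=27  P1=9  P2=4  P3=38  P4=25  P5=35  P6=21
Turnaround (C−A): P0=18  P1=2  P2=4  P3=31  P4=12  P5=23  P6=6
Turnaround(P1) = completion − arrival = 9 − 7 = 2

2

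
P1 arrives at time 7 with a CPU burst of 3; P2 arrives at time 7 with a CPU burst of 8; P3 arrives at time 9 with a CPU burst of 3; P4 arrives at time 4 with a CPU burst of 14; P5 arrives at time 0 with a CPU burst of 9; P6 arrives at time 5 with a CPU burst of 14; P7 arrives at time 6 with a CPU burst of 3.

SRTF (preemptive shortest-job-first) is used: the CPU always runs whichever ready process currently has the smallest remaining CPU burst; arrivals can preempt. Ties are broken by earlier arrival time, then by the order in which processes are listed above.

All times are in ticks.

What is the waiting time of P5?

0

Timeline: | P5 0-9 | P7 9-12 | P1 12-15 | P3 15-18 | P2 18-26 | P4 26-40 | P6 40-54 |
Completion: P1=15  P2=26  P3=18  P4=40  P5=9  P6=54  P7=12
Turnaround (C−A): P1=8  P2=19  P3=9  P4=36  P5=9  P6=49  P7=6
Waiting(P5) = turnaround − burst = 9 − 9 = 0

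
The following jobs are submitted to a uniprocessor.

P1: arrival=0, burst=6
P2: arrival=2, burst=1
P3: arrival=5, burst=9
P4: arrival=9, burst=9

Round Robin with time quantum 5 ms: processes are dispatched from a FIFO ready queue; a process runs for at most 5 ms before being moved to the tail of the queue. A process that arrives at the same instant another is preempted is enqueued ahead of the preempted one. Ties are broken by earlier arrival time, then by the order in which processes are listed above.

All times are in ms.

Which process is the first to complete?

Timeline: | P1 0-5 | P2 5-6 | P3 6-11 | P1 11-12 | P4 12-17 | P3 17-21 | P4 21-25 |
Completion: P1=12  P2=6  P3=21  P4=25
Turnaround (C−A): P1=12  P2=4  P3=16  P4=16
Finish order: P2 → P1 → P3 → P4

P2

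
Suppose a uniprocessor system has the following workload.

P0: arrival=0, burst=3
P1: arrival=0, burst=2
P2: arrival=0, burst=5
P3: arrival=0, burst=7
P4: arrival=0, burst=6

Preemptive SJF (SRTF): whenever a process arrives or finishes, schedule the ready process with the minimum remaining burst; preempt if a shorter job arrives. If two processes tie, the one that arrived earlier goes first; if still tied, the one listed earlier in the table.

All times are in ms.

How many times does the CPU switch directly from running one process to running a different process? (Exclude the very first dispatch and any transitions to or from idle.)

Gantt: | P1 0-2 | P0 2-5 | P2 5-10 | P4 10-16 | P3 16-23 |
Completion: P0=5  P1=2  P2=10  P3=23  P4=16
Turnaround (C−A): P0=5  P1=2  P2=10  P3=23  P4=16

4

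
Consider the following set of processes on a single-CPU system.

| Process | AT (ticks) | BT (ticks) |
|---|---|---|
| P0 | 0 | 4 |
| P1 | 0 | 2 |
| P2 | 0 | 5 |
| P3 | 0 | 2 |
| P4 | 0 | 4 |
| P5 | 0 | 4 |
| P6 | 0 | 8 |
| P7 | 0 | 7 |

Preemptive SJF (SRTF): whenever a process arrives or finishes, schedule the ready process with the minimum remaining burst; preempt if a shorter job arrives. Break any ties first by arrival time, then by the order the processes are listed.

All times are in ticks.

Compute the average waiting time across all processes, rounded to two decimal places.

Gantt: | P1 0-2 | P3 2-4 | P0 4-8 | P4 8-12 | P5 12-16 | P2 16-21 | P7 21-28 | P6 28-36 |
Completion: P0=8  P1=2  P2=21  P3=4  P4=12  P5=16  P6=36  P7=28
Waiting times: P0=4, P1=0, P2=16, P3=2, P4=8, P5=12, P6=28, P7=21
Average waiting = (4+0+16+2+8+12+28+21) / 8 = 91/8 = 11.38

11.38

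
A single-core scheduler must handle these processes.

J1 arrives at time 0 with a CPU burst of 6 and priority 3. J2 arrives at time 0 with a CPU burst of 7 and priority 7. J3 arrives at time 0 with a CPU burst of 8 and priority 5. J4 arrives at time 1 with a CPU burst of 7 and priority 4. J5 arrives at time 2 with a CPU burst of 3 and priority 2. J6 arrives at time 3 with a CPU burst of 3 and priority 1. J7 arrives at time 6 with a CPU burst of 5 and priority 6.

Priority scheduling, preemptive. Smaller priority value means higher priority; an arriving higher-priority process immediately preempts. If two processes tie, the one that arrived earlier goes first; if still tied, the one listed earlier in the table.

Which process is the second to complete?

J5

Gantt: | J1 0-2 | J5 2-3 | J6 3-6 | J5 6-8 | J1 8-12 | J4 12-19 | J3 19-27 | J7 27-32 | J2 32-39 |
Completion: J1=12  J2=39  J3=27  J4=19  J5=8  J6=6  J7=32
Finish order: J6 → J5 → J1 → J4 → J3 → J7 → J2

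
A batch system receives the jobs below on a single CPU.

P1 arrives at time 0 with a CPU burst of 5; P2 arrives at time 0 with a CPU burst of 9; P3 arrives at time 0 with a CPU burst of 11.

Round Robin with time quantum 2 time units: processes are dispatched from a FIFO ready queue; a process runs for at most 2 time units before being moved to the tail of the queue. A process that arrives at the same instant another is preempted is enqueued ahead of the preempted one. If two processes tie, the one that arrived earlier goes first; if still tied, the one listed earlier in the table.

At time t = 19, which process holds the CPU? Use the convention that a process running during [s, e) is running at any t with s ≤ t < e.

P3

Timeline: | P1 0-2 | P2 2-4 | P3 4-6 | P1 6-8 | P2 8-10 | P3 10-12 | P1 12-13 | P2 13-15 | P3 15-17 | P2 17-19 | P3 19-21 | P2 21-22 | P3 22-25 |
Completion: P1=13  P2=22  P3=25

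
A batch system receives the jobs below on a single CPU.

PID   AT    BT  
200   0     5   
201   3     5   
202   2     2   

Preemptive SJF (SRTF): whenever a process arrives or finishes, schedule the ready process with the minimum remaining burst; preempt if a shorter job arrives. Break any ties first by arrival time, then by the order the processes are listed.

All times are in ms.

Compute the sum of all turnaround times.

18

Timeline: | 200 0-2 | 202 2-4 | 200 4-7 | 201 7-12 |
Completion: 200=7  201=12  202=4
Turnaround (C−A): 200=7  201=9  202=2
Turnaround = completion − arrival: 200=7, 201=9, 202=2
Total turnaround = 7 + 9 + 2 = 18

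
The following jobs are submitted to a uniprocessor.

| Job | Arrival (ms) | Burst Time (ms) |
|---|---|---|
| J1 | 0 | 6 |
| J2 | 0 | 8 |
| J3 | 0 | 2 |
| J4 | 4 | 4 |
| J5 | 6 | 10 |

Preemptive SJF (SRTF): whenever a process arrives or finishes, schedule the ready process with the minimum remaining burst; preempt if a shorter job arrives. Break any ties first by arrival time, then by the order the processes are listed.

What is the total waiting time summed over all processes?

32

Timeline: | J3 0-2 | J1 2-8 | J4 8-12 | J2 12-20 | J5 20-30 |
Completion: J1=8  J2=20  J3=2  J4=12  J5=30
Waiting = turnaround − burst: J1=2, J2=12, J3=0, J4=4, J5=14
Total waiting = 2 + 12 + 0 + 4 + 14 = 32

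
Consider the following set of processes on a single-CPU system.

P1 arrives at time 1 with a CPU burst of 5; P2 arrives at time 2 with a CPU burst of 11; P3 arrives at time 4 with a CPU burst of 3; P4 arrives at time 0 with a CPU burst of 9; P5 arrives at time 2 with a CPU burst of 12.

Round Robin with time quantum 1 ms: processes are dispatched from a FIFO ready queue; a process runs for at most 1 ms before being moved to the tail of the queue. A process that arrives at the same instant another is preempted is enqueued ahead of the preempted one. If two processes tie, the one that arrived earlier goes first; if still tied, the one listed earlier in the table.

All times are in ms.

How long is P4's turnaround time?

Timeline: | P4 0-1 | P1 1-2 | P4 2-3 | P2 3-4 | P5 4-5 | P1 5-6 | P4 6-7 | P3 7-8 | P2 8-9 | P5 9-10 | P1 10-11 | P4 11-12 | P3 12-13 | P2 13-14 | P5 14-15 | P1 15-16 | P4 16-17 | P3 17-18 | P2 18-19 | P5 19-20 | P1 20-21 | P4 21-22 | P2 22-23 | P5 23-24 | P4 24-25 | P2 25-26 | P5 26-27 | P4 27-28 | P2 28-29 | P5 29-30 | P4 30-31 | P2 31-32 | P5 32-33 | P2 33-34 | P5 34-35 | P2 35-36 | P5 36-37 | P2 37-38 | P5 38-40 |
Completion: P1=21  P2=38  P3=18  P4=31  P5=40
Turnaround (C−A): P1=20  P2=36  P3=14  P4=31  P5=38
Turnaround(P4) = completion − arrival = 31 − 0 = 31

31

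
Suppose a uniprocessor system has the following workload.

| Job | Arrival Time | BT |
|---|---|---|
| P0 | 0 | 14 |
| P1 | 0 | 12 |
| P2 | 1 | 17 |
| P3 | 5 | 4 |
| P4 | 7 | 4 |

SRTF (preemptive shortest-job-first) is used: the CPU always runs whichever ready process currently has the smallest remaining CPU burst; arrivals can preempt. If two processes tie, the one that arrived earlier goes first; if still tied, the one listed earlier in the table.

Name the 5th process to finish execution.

Gantt: | P1 0-5 | P3 5-9 | P4 9-13 | P1 13-20 | P0 20-34 | P2 34-51 |
Completion: P0=34  P1=20  P2=51  P3=9  P4=13
Turnaround (C−A): P0=34  P1=20  P2=50  P3=4  P4=6
Finish order: P3 → P4 → P1 → P0 → P2

P2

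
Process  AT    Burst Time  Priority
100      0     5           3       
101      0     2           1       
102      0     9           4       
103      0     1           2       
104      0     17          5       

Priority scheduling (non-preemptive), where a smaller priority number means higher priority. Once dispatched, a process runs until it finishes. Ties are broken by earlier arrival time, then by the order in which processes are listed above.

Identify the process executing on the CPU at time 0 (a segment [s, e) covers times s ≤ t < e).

Schedule: | 101 0-2 | 103 2-3 | 100 3-8 | 102 8-17 | 104 17-34 |
Completion: 100=8  101=2  102=17  103=3  104=34
Turnaround (C−A): 100=8  101=2  102=17  103=3  104=34

101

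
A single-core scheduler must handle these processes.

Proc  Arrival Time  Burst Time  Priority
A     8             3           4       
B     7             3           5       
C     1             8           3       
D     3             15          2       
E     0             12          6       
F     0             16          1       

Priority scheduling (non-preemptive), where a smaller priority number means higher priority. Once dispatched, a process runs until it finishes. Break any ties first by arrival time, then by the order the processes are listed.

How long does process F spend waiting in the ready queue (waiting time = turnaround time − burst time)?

0

Schedule: | F 0-16 | D 16-31 | C 31-39 | A 39-42 | B 42-45 | E 45-57 |
Completion: A=42  B=45  C=39  D=31  E=57  F=16
Turnaround (C−A): A=34  B=38  C=38  D=28  E=57  F=16
Waiting(F) = turnaround − burst = 16 − 16 = 0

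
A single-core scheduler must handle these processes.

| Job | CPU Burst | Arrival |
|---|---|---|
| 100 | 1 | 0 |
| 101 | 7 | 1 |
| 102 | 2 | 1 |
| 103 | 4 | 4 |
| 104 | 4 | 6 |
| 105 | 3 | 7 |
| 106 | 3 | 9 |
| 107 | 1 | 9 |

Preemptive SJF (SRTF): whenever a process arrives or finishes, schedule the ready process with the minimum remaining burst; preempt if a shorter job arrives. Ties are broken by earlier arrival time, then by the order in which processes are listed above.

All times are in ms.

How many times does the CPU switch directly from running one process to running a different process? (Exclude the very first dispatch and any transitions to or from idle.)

Gantt: | 100 0-1 | 102 1-3 | 101 3-4 | 103 4-8 | 105 8-9 | 107 9-10 | 105 10-12 | 106 12-15 | 104 15-19 | 101 19-25 |
Completion: 100=1  101=25  102=3  103=8  104=19  105=12  106=15  107=10

9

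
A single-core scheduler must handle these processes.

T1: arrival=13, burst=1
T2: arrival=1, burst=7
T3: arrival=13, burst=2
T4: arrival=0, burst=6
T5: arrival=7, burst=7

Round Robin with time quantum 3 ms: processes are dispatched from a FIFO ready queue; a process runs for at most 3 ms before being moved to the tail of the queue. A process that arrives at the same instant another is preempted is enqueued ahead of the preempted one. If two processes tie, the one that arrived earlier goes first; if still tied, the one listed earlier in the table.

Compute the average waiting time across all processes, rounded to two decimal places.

5.40

Schedule: | T4 0-3 | T2 3-6 | T4 6-9 | T2 9-12 | T5 12-15 | T2 15-16 | T1 16-17 | T3 17-19 | T5 19-23 |
Completion: T1=17  T2=16  T3=19  T4=9  T5=23
Turnaround (C−A): T1=4  T2=15  T3=6  T4=9  T5=16
Waiting times: T1=3, T2=8, T3=4, T4=3, T5=9
Average waiting = (3+8+4+3+9) / 5 = 27/5 = 5.40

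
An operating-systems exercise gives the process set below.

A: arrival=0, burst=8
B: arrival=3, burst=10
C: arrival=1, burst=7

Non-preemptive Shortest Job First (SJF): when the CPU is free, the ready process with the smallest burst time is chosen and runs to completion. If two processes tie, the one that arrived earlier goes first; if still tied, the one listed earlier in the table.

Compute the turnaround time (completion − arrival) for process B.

22

Timeline: | A 0-8 | C 8-15 | B 15-25 |
Completion: A=8  B=25  C=15
Turnaround (C−A): A=8  B=22  C=14
Turnaround(B) = completion − arrival = 25 − 3 = 22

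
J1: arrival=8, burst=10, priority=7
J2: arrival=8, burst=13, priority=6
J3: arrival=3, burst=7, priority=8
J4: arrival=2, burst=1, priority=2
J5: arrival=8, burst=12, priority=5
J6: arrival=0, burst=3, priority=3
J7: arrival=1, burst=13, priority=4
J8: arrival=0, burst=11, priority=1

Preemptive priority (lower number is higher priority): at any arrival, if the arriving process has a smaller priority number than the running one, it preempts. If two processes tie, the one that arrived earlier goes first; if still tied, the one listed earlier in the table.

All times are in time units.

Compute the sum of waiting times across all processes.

192

Gantt: | J8 0-11 | J4 11-12 | J6 12-15 | J7 15-28 | J5 28-40 | J2 40-53 | J1 53-63 | J3 63-70 |
Completion: J1=63  J2=53  J3=70  J4=12  J5=40  J6=15  J7=28  J8=11
Waiting = turnaround − burst: J1=45, J2=32, J3=60, J4=9, J5=20, J6=12, J7=14, J8=0
Total waiting = 45 + 32 + 60 + 9 + 20 + 12 + 14 + 0 = 192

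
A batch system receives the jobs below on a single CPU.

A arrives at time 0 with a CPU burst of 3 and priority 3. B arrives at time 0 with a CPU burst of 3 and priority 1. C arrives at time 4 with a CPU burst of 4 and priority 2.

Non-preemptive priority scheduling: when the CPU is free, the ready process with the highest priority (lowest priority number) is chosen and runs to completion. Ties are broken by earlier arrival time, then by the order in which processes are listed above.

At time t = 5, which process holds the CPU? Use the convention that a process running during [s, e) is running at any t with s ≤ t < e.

Schedule: | B 0-3 | A 3-6 | C 6-10 |
Completion: A=6  B=3  C=10
Turnaround (C−A): A=6  B=3  C=6

A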